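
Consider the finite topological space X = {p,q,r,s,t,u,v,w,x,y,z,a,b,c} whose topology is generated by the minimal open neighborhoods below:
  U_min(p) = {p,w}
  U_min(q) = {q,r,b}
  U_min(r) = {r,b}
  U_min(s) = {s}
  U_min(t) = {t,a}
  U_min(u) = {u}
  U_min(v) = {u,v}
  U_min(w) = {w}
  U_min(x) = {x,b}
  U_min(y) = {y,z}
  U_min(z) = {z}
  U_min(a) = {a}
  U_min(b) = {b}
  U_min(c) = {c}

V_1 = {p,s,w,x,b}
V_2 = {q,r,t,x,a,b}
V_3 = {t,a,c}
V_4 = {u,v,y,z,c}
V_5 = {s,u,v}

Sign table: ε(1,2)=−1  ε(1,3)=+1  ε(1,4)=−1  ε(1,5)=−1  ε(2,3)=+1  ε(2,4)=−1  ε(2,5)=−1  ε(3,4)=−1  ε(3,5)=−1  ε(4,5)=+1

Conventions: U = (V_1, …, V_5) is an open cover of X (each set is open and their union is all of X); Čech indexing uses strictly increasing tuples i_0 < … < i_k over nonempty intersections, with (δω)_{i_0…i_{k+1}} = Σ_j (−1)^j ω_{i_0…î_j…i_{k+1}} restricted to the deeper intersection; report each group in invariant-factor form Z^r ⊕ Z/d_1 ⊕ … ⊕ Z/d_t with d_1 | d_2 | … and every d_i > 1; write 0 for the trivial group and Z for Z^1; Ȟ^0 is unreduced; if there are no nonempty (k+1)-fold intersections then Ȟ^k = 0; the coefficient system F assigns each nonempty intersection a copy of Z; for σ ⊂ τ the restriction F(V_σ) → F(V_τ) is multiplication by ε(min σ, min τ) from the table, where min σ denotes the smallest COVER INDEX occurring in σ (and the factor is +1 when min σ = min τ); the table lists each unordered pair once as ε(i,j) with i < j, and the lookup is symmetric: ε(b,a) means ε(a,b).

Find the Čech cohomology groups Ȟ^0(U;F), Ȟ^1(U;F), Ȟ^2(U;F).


intersection data:
  V12={x,b} V15={s} V23={t,a} V34={c} V45={u,v}
C dims 5,5; δ0: rk 5, SNF 1^4·2
Ȟ^0 = (5 − 5) − 0 = 0, so Ȟ^0 ≅ 0
Ȟ^1 = (5 − 0) − 5 = 0 plus torsion [2], so Ȟ^1 ≅ Z/2
Ȟ^2 = (0 − 0) − 0 = 0, so Ȟ^2 ≅ 0

Ȟ^0(U;F) ≅ 0, Ȟ^1(U;F) ≅ Z/2 and Ȟ^2(U;F) ≅ 0


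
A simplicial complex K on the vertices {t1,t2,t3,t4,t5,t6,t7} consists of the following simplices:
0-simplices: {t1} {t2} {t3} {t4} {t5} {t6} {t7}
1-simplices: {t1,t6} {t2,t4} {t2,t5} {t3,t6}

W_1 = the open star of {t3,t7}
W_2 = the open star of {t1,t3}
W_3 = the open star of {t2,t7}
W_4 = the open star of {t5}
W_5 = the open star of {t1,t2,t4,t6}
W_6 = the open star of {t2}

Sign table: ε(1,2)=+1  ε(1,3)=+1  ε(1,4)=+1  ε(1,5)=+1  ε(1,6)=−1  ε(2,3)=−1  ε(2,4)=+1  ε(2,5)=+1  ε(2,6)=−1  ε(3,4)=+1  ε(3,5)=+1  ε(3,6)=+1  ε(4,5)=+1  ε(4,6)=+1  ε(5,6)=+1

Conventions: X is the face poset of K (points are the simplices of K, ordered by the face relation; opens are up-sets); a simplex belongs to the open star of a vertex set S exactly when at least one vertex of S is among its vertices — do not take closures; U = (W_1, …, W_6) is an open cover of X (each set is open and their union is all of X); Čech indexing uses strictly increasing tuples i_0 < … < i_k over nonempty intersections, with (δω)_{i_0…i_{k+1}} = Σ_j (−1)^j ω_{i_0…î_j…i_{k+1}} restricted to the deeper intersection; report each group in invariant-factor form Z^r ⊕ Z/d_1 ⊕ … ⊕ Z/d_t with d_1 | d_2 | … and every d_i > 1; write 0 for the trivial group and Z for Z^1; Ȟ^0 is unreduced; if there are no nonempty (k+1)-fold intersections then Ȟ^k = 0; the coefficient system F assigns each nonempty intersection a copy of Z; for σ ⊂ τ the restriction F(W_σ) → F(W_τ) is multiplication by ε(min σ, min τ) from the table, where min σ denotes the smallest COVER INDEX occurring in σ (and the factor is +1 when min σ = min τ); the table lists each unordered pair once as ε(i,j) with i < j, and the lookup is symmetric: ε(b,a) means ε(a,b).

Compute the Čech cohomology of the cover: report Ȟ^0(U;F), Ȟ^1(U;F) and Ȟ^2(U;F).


nerve simplices:
  W1={{t3},{t7},{t3,t6}} W2={{t1},{t3},{t1,t6},{t3,t6}} W3={{t2},{t7},{t2,t4},{t2,t5}} W4={{t5},{t2,t5}} W5={{t1},{t2},{t4},{t6},{t1,t6},{t2,t4},{t2,t5},{t3,t6}} W6={{t2},{t2,t4},{t2,t5}}
  W12={{t3},{t3,t6}} W13={{t7}} W15={{t3,t6}} W25={{t1},{t1,t6},{t3,t6}} W34={{t2,t5}} W35={{t2},{t2,t4},{t2,t5}} W36={{t2},{t2,t4},{t2,t5}} W45={{t2,t5}} W46={{t2,t5}} W56={{t2},{t2,t4},{t2,t5}}
  W125={{t3,t6}} W345={{t2,t5}} W346={{t2,t5}} W356={{t2},{t2,t4},{t2,t5}} W456={{t2,t5}}
  W3456={{t2,t5}}
C dims 6,10,5,1; δ0: rk 5, SNF 1^5; δ1: rk 4, SNF 1^4; δ2: rk 1, SNF 1^1
degree 0: 6−5−0 = 1 → Ȟ^0 ≅ Z
degree 1: 10−4−5 = 1 → Ȟ^1 ≅ Z
degree 2: 5−1−4 = 0 → Ȟ^2 ≅ 0

Ȟ^0 ≅ Z, Ȟ^1 ≅ Z, Ȟ^2 ≅ 0


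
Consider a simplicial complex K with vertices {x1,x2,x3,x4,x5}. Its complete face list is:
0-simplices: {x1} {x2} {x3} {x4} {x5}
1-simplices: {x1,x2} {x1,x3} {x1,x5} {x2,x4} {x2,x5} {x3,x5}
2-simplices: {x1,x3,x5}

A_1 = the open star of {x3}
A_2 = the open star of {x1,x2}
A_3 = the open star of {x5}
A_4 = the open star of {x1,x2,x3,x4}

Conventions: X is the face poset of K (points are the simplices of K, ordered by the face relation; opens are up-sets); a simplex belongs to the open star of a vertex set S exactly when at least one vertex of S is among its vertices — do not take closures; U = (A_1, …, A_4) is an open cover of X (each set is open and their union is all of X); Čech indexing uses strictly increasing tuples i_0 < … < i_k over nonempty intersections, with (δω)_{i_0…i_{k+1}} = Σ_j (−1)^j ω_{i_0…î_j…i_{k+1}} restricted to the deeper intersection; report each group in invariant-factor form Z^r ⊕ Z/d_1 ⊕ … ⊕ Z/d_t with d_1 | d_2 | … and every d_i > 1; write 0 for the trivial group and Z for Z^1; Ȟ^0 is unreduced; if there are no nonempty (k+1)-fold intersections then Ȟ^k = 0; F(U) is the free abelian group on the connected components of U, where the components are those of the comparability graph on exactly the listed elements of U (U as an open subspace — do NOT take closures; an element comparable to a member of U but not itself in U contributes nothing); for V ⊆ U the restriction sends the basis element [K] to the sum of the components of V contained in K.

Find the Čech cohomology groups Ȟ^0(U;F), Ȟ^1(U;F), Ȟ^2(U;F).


Ȟ^0 ≅ Z,  Ȟ^1 ≅ Z,  Ȟ^2 ≅ 0

nonempty overlaps:
  A1={{x3},{x1,x3},{x3,x5},{x1,x3,x5}} A2={{x1},{x2},{x1,x2},{x1,x3},{x1,x5},{x2,x4},{x2,x5},{x1,x3,x5}} A3={{x5},{x1,x5},{x2,x5},{x3,x5},{x1,x3,x5}} A4={{x1},{x2},{x3},{x4},{x1,x2},{x1,x3},{x1,x5},{x2,x4},{x2,x5},{x3,x5},{x1,x3,x5}}
  A12={{x1,x3},{x1,x3,x5}} A13={{x3,x5},{x1,x3,x5}} A14={{x3},{x1,x3},{x3,x5},{x1,x3,x5}} A23={{x1,x5},{x2,x5},{x1,x3,x5}} A24={{x1},{x2},{x1,x2},{x1,x3},{x1,x5},{x2,x4},{x2,x5},{x1,x3,x5}} A34={{x1,x5},{x2,x5},{x3,x5},{x1,x3,x5}}
  A123={{x1,x3,x5}} A124={{x1,x3},{x1,x3,x5}} A134={{x3,x5},{x1,x3,x5}} A234={{x1,x5},{x2,x5},{x1,x3,x5}}
  A1234={{x1,x3,x5}}
components per intersection:
  A1: {{x3},{x1,x3},{x3,x5},{x1,x3,x5}}
  A2: {{x1},{x2},{x1,x2},{x1,x3},{x1,x5},{x2,x4},{x2,x5},{x1,x3,x5}}
  A3: {{x5},{x1,x5},{x2,x5},{x3,x5},{x1,x3,x5}}
  A4: {{x1},{x2},{x3},{x4},{x1,x2},{x1,x3},{x1,x5},{x2,x4},{x2,x5},{x3,x5},{x1,x3,x5}}
  A12: {{x1,x3},{x1,x3,x5}}
  A13: {{x3,x5},{x1,x3,x5}}
  A14: {{x3},{x1,x3},{x3,x5},{x1,x3,x5}}
  A23: {{x1,x5},{x1,x3,x5}} {{x2,x5}}
  A24: {{x1},{x2},{x1,x2},{x1,x3},{x1,x5},{x2,x4},{x2,x5},{x1,x3,x5}}
  A34: {{x1,x5},{x3,x5},{x1,x3,x5}} {{x2,x5}}
  A123: {{x1,x3,x5}}
  A124: {{x1,x3},{x1,x3,x5}}
  A134: {{x3,x5},{x1,x3,x5}}
  A234: {{x1,x5},{x1,x3,x5}} {{x2,x5}}
  A1234: {{x1,x3,x5}}
C dims 4,8,5,1; δ0: rk 3, SNF 1^3; δ1: rk 4, SNF 1^4; δ2: rk 1, SNF 1^1
degree 0: 4−3−0 = 1 → Ȟ^0 ≅ Z
degree 1: 8−4−3 = 1 → Ȟ^1 ≅ Z
degree 2: 5−1−4 = 0 → Ȟ^2 ≅ 0


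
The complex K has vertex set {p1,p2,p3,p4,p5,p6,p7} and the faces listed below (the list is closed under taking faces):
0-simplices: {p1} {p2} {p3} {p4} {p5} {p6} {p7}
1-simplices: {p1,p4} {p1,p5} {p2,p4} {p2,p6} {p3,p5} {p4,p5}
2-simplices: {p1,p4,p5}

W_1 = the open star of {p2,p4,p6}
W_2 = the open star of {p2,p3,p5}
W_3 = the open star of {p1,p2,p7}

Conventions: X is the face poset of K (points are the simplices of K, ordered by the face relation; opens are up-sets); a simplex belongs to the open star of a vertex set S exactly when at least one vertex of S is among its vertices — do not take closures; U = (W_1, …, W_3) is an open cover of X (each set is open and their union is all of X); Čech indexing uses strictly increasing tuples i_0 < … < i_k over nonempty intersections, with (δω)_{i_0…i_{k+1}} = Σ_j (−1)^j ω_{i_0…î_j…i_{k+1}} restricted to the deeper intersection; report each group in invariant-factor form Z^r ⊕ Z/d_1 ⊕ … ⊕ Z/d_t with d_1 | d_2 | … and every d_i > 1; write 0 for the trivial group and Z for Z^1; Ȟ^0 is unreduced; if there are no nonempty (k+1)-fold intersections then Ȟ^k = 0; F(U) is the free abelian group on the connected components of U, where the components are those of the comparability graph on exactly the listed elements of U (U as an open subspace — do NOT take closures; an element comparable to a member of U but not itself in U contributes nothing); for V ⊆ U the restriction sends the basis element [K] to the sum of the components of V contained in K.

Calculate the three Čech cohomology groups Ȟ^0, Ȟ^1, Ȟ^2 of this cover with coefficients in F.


Ȟ^0 ≅ Z^2, Ȟ^1 ≅ 0, Ȟ^2 ≅ 0

intersection data:
  W1={{p2},{p4},{p6},{p1,p4},{p2,p4},{p2,p6},{p4,p5},{p1,p4,p5}} W2={{p2},{p3},{p5},{p1,p5},{p2,p4},{p2,p6},{p3,p5},{p4,p5},{p1,p4,p5}} W3={{p1},{p2},{p7},{p1,p4},{p1,p5},{p2,p4},{p2,p6},{p1,p4,p5}}
  W12={{p2},{p2,p4},{p2,p6},{p4,p5},{p1,p4,p5}} W13={{p2},{p1,p4},{p2,p4},{p2,p6},{p1,p4,p5}} W23={{p2},{p1,p5},{p2,p4},{p2,p6},{p1,p4,p5}}
  W123={{p2},{p2,p4},{p2,p6},{p1,p4,p5}}
components per intersection:
  W1: {{p2},{p4},{p6},{p1,p4},{p2,p4},{p2,p6},{p4,p5},{p1,p4,p5}}
  W2: {{p2},{p2,p4},{p2,p6}} {{p3},{p5},{p1,p5},{p3,p5},{p4,p5},{p1,p4,p5}}
  W3: {{p1},{p1,p4},{p1,p5},{p1,p4,p5}} {{p2},{p2,p4},{p2,p6}} {{p7}}
  W12: {{p2},{p2,p4},{p2,p6}} {{p4,p5},{p1,p4,p5}}
  W13: {{p2},{p2,p4},{p2,p6}} {{p1,p4},{p1,p4,p5}}
  W23: {{p2},{p2,p4},{p2,p6}} {{p1,p5},{p1,p4,p5}}
  W123: {{p2},{p2,p4},{p2,p6}} {{p1,p4,p5}}
C dims 6,6,2; δ0: rk 4, SNF 1^4; δ1: rk 2, SNF 1^2
Ȟ^0 = (6 − 4) − 0 = 2, so Ȟ^0 ≅ Z^2
Ȟ^1 = (6 − 2) − 4 = 0, so Ȟ^1 ≅ 0
Ȟ^2 = (2 − 0) − 2 = 0, so Ȟ^2 ≅ 0


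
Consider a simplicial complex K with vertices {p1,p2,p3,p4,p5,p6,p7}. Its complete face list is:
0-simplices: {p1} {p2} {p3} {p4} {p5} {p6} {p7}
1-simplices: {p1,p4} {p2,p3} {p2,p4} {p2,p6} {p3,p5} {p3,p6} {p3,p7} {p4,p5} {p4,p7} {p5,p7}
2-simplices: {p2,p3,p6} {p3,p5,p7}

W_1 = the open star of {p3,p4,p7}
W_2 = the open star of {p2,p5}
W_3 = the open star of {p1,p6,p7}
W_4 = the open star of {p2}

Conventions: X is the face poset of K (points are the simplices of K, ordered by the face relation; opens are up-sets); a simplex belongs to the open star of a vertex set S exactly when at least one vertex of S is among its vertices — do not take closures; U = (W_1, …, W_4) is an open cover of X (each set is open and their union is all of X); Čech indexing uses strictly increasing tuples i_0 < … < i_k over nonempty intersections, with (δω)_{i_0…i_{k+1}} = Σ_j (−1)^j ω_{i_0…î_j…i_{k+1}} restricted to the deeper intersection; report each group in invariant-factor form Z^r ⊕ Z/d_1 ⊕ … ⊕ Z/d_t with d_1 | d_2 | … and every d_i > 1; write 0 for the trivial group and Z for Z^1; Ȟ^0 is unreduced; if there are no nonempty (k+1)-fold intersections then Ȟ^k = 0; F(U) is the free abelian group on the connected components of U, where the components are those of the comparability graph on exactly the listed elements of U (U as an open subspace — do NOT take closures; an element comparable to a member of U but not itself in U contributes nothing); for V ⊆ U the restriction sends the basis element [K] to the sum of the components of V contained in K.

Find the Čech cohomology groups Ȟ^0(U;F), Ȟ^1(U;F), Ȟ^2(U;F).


nonempty intersections:
  W1={{p3},{p4},{p7},{p1,p4},{p2,p3},{p2,p4},{p3,p5},{p3,p6},{p3,p7},{p4,p5},{p4,p7},{p5,p7},{p2,p3,p6},{p3,p5,p7}} W2={{p2},{p5},{p2,p3},{p2,p4},{p2,p6},{p3,p5},{p4,p5},{p5,p7},{p2,p3,p6},{p3,p5,p7}} W3={{p1},{p6},{p7},{p1,p4},{p2,p6},{p3,p6},{p3,p7},{p4,p7},{p5,p7},{p2,p3,p6},{p3,p5,p7}} W4={{p2},{p2,p3},{p2,p4},{p2,p6},{p2,p3,p6}}
  W12={{p2,p3},{p2,p4},{p3,p5},{p4,p5},{p5,p7},{p2,p3,p6},{p3,p5,p7}} W13={{p7},{p1,p4},{p3,p6},{p3,p7},{p4,p7},{p5,p7},{p2,p3,p6},{p3,p5,p7}} W14={{p2,p3},{p2,p4},{p2,p3,p6}} W23={{p2,p6},{p5,p7},{p2,p3,p6},{p3,p5,p7}} W24={{p2},{p2,p3},{p2,p4},{p2,p6},{p2,p3,p6}} W34={{p2,p6},{p2,p3,p6}}
  W123={{p5,p7},{p2,p3,p6},{p3,p5,p7}} W124={{p2,p3},{p2,p4},{p2,p3,p6}} W134={{p2,p3,p6}} W234={{p2,p6},{p2,p3,p6}}
  W1234={{p2,p3,p6}}
components per intersection:
  W1: {{p3},{p4},{p7},{p1,p4},{p2,p3},{p2,p4},{p3,p5},{p3,p6},{p3,p7},{p4,p5},{p4,p7},{p5,p7},{p2,p3,p6},{p3,p5,p7}}
  W2: {{p2},{p2,p3},{p2,p4},{p2,p6},{p2,p3,p6}} {{p5},{p3,p5},{p4,p5},{p5,p7},{p3,p5,p7}}
  W3: {{p1},{p1,p4}} {{p6},{p2,p6},{p3,p6},{p2,p3,p6}} {{p7},{p3,p7},{p4,p7},{p5,p7},{p3,p5,p7}}
  W4: {{p2},{p2,p3},{p2,p4},{p2,p6},{p2,p3,p6}}
  W12: {{p2,p3},{p2,p3,p6}} {{p2,p4}} {{p3,p5},{p5,p7},{p3,p5,p7}} {{p4,p5}}
  W13: {{p7},{p3,p7},{p4,p7},{p5,p7},{p3,p5,p7}} {{p1,p4}} {{p3,p6},{p2,p3,p6}}
  W14: {{p2,p3},{p2,p3,p6}} {{p2,p4}}
  W23: {{p2,p6},{p2,p3,p6}} {{p5,p7},{p3,p5,p7}}
  W24: {{p2},{p2,p3},{p2,p4},{p2,p6},{p2,p3,p6}}
  W34: {{p2,p6},{p2,p3,p6}}
  W123: {{p5,p7},{p3,p5,p7}} {{p2,p3,p6}}
  W124: {{p2,p3},{p2,p3,p6}} {{p2,p4}}
  W134: {{p2,p3,p6}}
  W234: {{p2,p6},{p2,p3,p6}}
  W1234: {{p2,p3,p6}}
C dims 7,13,6,1; δ0: rk 6, SNF 1^6; δ1: rk 5, SNF 1^5; δ2: rk 1, SNF 1^1
Ȟ^0: (7−6)−0=1 ⇒ Z
Ȟ^1: (13−5)−6=2 ⇒ Z^2
Ȟ^2: (6−1)−5=0 ⇒ 0

Ȟ^0 = Z; Ȟ^1 = Z^2; Ȟ^2 = 0


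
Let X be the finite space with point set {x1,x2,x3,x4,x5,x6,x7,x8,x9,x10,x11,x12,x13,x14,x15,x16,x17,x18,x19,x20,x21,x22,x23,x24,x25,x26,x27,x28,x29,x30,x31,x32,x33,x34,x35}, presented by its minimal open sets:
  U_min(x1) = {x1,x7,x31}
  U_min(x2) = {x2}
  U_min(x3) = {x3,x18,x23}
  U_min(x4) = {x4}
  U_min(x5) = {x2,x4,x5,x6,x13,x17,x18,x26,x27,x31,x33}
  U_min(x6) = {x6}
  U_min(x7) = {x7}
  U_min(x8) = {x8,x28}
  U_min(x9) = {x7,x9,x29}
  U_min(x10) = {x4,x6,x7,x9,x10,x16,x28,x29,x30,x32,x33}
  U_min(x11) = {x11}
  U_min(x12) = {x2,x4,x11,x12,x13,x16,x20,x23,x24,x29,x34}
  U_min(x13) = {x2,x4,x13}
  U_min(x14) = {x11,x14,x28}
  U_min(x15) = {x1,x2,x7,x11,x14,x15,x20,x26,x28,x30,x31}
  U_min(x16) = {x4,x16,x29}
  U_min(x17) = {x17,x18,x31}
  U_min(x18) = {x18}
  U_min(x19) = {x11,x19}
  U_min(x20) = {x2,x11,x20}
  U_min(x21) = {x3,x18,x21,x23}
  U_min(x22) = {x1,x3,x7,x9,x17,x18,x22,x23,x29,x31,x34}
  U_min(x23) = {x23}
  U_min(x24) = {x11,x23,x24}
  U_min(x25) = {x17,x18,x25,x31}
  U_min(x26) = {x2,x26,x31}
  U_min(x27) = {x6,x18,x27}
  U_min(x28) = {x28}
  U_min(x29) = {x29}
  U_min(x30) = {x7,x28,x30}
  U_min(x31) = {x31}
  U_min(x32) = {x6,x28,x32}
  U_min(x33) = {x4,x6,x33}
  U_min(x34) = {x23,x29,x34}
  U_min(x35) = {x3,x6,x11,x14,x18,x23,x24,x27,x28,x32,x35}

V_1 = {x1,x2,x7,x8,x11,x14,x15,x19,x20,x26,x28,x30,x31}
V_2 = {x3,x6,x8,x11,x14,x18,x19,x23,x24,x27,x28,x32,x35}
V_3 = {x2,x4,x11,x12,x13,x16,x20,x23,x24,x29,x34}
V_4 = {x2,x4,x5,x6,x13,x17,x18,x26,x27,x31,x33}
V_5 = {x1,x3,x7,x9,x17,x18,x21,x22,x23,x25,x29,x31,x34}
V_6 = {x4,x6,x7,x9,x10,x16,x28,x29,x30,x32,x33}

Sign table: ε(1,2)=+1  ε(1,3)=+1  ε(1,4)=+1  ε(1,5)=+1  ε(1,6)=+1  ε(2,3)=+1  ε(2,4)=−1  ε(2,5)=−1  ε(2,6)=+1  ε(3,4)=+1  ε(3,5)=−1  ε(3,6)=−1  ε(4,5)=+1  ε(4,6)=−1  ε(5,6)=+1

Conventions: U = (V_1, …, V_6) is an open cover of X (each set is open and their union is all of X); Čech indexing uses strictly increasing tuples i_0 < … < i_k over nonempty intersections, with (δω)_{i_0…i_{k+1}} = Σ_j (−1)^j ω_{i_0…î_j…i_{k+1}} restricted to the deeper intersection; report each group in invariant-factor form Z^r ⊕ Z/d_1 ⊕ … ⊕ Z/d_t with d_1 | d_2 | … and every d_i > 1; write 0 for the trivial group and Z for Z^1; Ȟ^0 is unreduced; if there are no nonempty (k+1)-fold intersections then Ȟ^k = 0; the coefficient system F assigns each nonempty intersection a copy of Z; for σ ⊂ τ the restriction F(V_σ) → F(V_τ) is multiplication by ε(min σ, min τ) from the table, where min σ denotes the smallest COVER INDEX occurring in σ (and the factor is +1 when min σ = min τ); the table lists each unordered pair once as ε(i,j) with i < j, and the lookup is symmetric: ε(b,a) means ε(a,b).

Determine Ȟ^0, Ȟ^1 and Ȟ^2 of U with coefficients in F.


Ȟ^0 ≅ 0, Ȟ^1 ≅ Z/2 and Ȟ^2 ≅ Z

nonempty intersections:
  V12={x8,x11,x14,x19,x28} V13={x2,x11,x20} V14={x2,x26,x31} V15={x1,x7,x31} V16={x7,x28,x30} V23={x11,x23,x24} V24={x6,x18,x27} V25={x3,x18,x23} V26={x6,x28,x32} V34={x2,x4,x13} V35={x23,x29,x34} V36={x4,x16,x29} V45={x17,x18,x31} V46={x4,x6,x33} V56={x7,x9,x29}
  V123={x11} V126={x28} V134={x2} V145={x31} V156={x7} V235={x23} V245={x18} V246={x6} V346={x4} V356={x29}
C dims 6,15,10; δ0: rk 6, SNF 1^5·2; δ1: rk 9, SNF 1^9
Ȟ^0: (6−6)−0=0 ⇒ 0
Ȟ^1: (15−9)−6=0 plus torsion [2] ⇒ Z/2
Ȟ^2: (10−0)−9=1 ⇒ Z


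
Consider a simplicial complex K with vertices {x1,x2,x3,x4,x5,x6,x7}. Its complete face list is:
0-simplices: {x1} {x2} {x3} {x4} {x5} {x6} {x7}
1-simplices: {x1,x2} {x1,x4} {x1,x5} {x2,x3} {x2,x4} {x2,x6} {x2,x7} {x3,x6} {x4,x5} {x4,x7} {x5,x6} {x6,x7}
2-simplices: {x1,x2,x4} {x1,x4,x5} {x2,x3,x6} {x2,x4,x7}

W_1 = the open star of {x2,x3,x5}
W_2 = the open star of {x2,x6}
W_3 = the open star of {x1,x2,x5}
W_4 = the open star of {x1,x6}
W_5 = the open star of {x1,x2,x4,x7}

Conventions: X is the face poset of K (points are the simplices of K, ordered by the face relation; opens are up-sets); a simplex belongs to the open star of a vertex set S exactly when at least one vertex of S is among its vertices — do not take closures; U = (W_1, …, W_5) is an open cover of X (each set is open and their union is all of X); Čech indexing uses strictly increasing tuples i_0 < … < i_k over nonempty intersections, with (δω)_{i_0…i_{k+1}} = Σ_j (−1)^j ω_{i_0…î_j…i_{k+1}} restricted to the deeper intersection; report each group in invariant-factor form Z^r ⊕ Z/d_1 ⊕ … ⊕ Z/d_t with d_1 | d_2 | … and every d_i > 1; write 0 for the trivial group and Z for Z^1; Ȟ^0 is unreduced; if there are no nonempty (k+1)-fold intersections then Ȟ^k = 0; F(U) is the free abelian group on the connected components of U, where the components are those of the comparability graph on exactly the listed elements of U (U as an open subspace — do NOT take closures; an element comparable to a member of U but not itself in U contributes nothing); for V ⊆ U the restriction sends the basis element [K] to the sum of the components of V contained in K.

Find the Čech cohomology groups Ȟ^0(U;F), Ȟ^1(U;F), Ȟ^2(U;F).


cover nerve:
  W1={{x2},{x3},{x5},{x1,x2},{x1,x5},{x2,x3},{x2,x4},{x2,x6},{x2,x7},{x3,x6},{x4,x5},{x5,x6},{x1,x2,x4},{x1,x4,x5},{x2,x3,x6},{x2,x4,x7}} W2={{x2},{x6},{x1,x2},{x2,x3},{x2,x4},{x2,x6},{x2,x7},{x3,x6},{x5,x6},{x6,x7},{x1,x2,x4},{x2,x3,x6},{x2,x4,x7}} W3={{x1},{x2},{x5},{x1,x2},{x1,x4},{x1,x5},{x2,x3},{x2,x4},{x2,x6},{x2,x7},{x4,x5},{x5,x6},{x1,x2,x4},{x1,x4,x5},{x2,x3,x6},{x2,x4,x7}} W4={{x1},{x6},{x1,x2},{x1,x4},{x1,x5},{x2,x6},{x3,x6},{x5,x6},{x6,x7},{x1,x2,x4},{x1,x4,x5},{x2,x3,x6}} W5={{x1},{x2},{x4},{x7},{x1,x2},{x1,x4},{x1,x5},{x2,x3},{x2,x4},{x2,x6},{x2,x7},{x4,x5},{x4,x7},{x6,x7},{x1,x2,x4},{x1,x4,x5},{x2,x3,x6},{x2,x4,x7}}
  W12={{x2},{x1,x2},{x2,x3},{x2,x4},{x2,x6},{x2,x7},{x3,x6},{x5,x6},{x1,x2,x4},{x2,x3,x6},{x2,x4,x7}} W13={{x2},{x5},{x1,x2},{x1,x5},{x2,x3},{x2,x4},{x2,x6},{x2,x7},{x4,x5},{x5,x6},{x1,x2,x4},{x1,x4,x5},{x2,x3,x6},{x2,x4,x7}} W14={{x1,x2},{x1,x5},{x2,x6},{x3,x6},{x5,x6},{x1,x2,x4},{x1,x4,x5},{x2,x3,x6}} W15={{x2},{x1,x2},{x1,x5},{x2,x3},{x2,x4},{x2,x6},{x2,x7},{x4,x5},{x1,x2,x4},{x1,x4,x5},{x2,x3,x6},{x2,x4,x7}} W23={{x2},{x1,x2},{x2,x3},{x2,x4},{x2,x6},{x2,x7},{x5,x6},{x1,x2,x4},{x2,x3,x6},{x2,x4,x7}} W24={{x6},{x1,x2},{x2,x6},{x3,x6},{x5,x6},{x6,x7},{x1,x2,x4},{x2,x3,x6}} W25={{x2},{x1,x2},{x2,x3},{x2,x4},{x2,x6},{x2,x7},{x6,x7},{x1,x2,x4},{x2,x3,x6},{x2,x4,x7}} W34={{x1},{x1,x2},{x1,x4},{x1,x5},{x2,x6},{x5,x6},{x1,x2,x4},{x1,x4,x5},{x2,x3,x6}} W35={{x1},{x2},{x1,x2},{x1,x4},{x1,x5},{x2,x3},{x2,x4},{x2,x6},{x2,x7},{x4,x5},{x1,x2,x4},{x1,x4,x5},{x2,x3,x6},{x2,x4,x7}} W45={{x1},{x1,x2},{x1,x4},{x1,x5},{x2,x6},{x6,x7},{x1,x2,x4},{x1,x4,x5},{x2,x3,x6}}
  W123={{x2},{x1,x2},{x2,x3},{x2,x4},{x2,x6},{x2,x7},{x5,x6},{x1,x2,x4},{x2,x3,x6},{x2,x4,x7}} W124={{x1,x2},{x2,x6},{x3,x6},{x5,x6},{x1,x2,x4},{x2,x3,x6}} W125={{x2},{x1,x2},{x2,x3},{x2,x4},{x2,x6},{x2,x7},{x1,x2,x4},{x2,x3,x6},{x2,x4,x7}} W134={{x1,x2},{x1,x5},{x2,x6},{x5,x6},{x1,x2,x4},{x1,x4,x5},{x2,x3,x6}} W135={{x2},{x1,x2},{x1,x5},{x2,x3},{x2,x4},{x2,x6},{x2,x7},{x4,x5},{x1,x2,x4},{x1,x4,x5},{x2,x3,x6},{x2,x4,x7}} W145={{x1,x2},{x1,x5},{x2,x6},{x1,x2,x4},{x1,x4,x5},{x2,x3,x6}} W234={{x1,x2},{x2,x6},{x5,x6},{x1,x2,x4},{x2,x3,x6}} W235={{x2},{x1,x2},{x2,x3},{x2,x4},{x2,x6},{x2,x7},{x1,x2,x4},{x2,x3,x6},{x2,x4,x7}} W245={{x1,x2},{x2,x6},{x6,x7},{x1,x2,x4},{x2,x3,x6}} W345={{x1},{x1,x2},{x1,x4},{x1,x5},{x2,x6},{x1,x2,x4},{x1,x4,x5},{x2,x3,x6}}
  W1234={{x1,x2},{x2,x6},{x5,x6},{x1,x2,x4},{x2,x3,x6}} W1235={{x2},{x1,x2},{x2,x3},{x2,x4},{x2,x6},{x2,x7},{x1,x2,x4},{x2,x3,x6},{x2,x4,x7}} W1245={{x1,x2},{x2,x6},{x1,x2,x4},{x2,x3,x6}} W1345={{x1,x2},{x1,x5},{x2,x6},{x1,x2,x4},{x1,x4,x5},{x2,x3,x6}} W2345={{x1,x2},{x2,x6},{x1,x2,x4},{x2,x3,x6}}
  W12345={{x1,x2},{x2,x6},{x1,x2,x4},{x2,x3,x6}}
components per intersection:
  W1: {{x2},{x3},{x1,x2},{x2,x3},{x2,x4},{x2,x6},{x2,x7},{x3,x6},{x1,x2,x4},{x2,x3,x6},{x2,x4,x7}} {{x5},{x1,x5},{x4,x5},{x5,x6},{x1,x4,x5}}
  W2: {{x2},{x6},{x1,x2},{x2,x3},{x2,x4},{x2,x6},{x2,x7},{x3,x6},{x5,x6},{x6,x7},{x1,x2,x4},{x2,x3,x6},{x2,x4,x7}}
  W3: {{x1},{x2},{x5},{x1,x2},{x1,x4},{x1,x5},{x2,x3},{x2,x4},{x2,x6},{x2,x7},{x4,x5},{x5,x6},{x1,x2,x4},{x1,x4,x5},{x2,x3,x6},{x2,x4,x7}}
  W4: {{x1},{x1,x2},{x1,x4},{x1,x5},{x1,x2,x4},{x1,x4,x5}} {{x6},{x2,x6},{x3,x6},{x5,x6},{x6,x7},{x2,x3,x6}}
  W5: {{x1},{x2},{x4},{x7},{x1,x2},{x1,x4},{x1,x5},{x2,x3},{x2,x4},{x2,x6},{x2,x7},{x4,x5},{x4,x7},{x6,x7},{x1,x2,x4},{x1,x4,x5},{x2,x3,x6},{x2,x4,x7}}
  W12: {{x2},{x1,x2},{x2,x3},{x2,x4},{x2,x6},{x2,x7},{x3,x6},{x1,x2,x4},{x2,x3,x6},{x2,x4,x7}} {{x5,x6}}
  W13: {{x2},{x1,x2},{x2,x3},{x2,x4},{x2,x6},{x2,x7},{x1,x2,x4},{x2,x3,x6},{x2,x4,x7}} {{x5},{x1,x5},{x4,x5},{x5,x6},{x1,x4,x5}}
  W14: {{x1,x2},{x1,x2,x4}} {{x1,x5},{x1,x4,x5}} {{x2,x6},{x3,x6},{x2,x3,x6}} {{x5,x6}}
  W15: {{x2},{x1,x2},{x2,x3},{x2,x4},{x2,x6},{x2,x7},{x1,x2,x4},{x2,x3,x6},{x2,x4,x7}} {{x1,x5},{x4,x5},{x1,x4,x5}}
  W23: {{x2},{x1,x2},{x2,x3},{x2,x4},{x2,x6},{x2,x7},{x1,x2,x4},{x2,x3,x6},{x2,x4,x7}} {{x5,x6}}
  W24: {{x6},{x2,x6},{x3,x6},{x5,x6},{x6,x7},{x2,x3,x6}} {{x1,x2},{x1,x2,x4}}
  W25: {{x2},{x1,x2},{x2,x3},{x2,x4},{x2,x6},{x2,x7},{x1,x2,x4},{x2,x3,x6},{x2,x4,x7}} {{x6,x7}}
  W34: {{x1},{x1,x2},{x1,x4},{x1,x5},{x1,x2,x4},{x1,x4,x5}} {{x2,x6},{x2,x3,x6}} {{x5,x6}}
  W35: {{x1},{x2},{x1,x2},{x1,x4},{x1,x5},{x2,x3},{x2,x4},{x2,x6},{x2,x7},{x4,x5},{x1,x2,x4},{x1,x4,x5},{x2,x3,x6},{x2,x4,x7}}
  W45: {{x1},{x1,x2},{x1,x4},{x1,x5},{x1,x2,x4},{x1,x4,x5}} {{x2,x6},{x2,x3,x6}} {{x6,x7}}
  W123: {{x2},{x1,x2},{x2,x3},{x2,x4},{x2,x6},{x2,x7},{x1,x2,x4},{x2,x3,x6},{x2,x4,x7}} {{x5,x6}}
  W124: {{x1,x2},{x1,x2,x4}} {{x2,x6},{x3,x6},{x2,x3,x6}} {{x5,x6}}
  W125: {{x2},{x1,x2},{x2,x3},{x2,x4},{x2,x6},{x2,x7},{x1,x2,x4},{x2,x3,x6},{x2,x4,x7}}
  W134: {{x1,x2},{x1,x2,x4}} {{x1,x5},{x1,x4,x5}} {{x2,x6},{x2,x3,x6}} {{x5,x6}}
  W135: {{x2},{x1,x2},{x2,x3},{x2,x4},{x2,x6},{x2,x7},{x1,x2,x4},{x2,x3,x6},{x2,x4,x7}} {{x1,x5},{x4,x5},{x1,x4,x5}}
  W145: {{x1,x2},{x1,x2,x4}} {{x1,x5},{x1,x4,x5}} {{x2,x6},{x2,x3,x6}}
  W234: {{x1,x2},{x1,x2,x4}} {{x2,x6},{x2,x3,x6}} {{x5,x6}}
  W235: {{x2},{x1,x2},{x2,x3},{x2,x4},{x2,x6},{x2,x7},{x1,x2,x4},{x2,x3,x6},{x2,x4,x7}}
  W245: {{x1,x2},{x1,x2,x4}} {{x2,x6},{x2,x3,x6}} {{x6,x7}}
  W345: {{x1},{x1,x2},{x1,x4},{x1,x5},{x1,x2,x4},{x1,x4,x5}} {{x2,x6},{x2,x3,x6}}
  W1234: {{x1,x2},{x1,x2,x4}} {{x2,x6},{x2,x3,x6}} {{x5,x6}}
  W1235: {{x2},{x1,x2},{x2,x3},{x2,x4},{x2,x6},{x2,x7},{x1,x2,x4},{x2,x3,x6},{x2,x4,x7}}
  W1245: {{x1,x2},{x1,x2,x4}} {{x2,x6},{x2,x3,x6}}
  W1345: {{x1,x2},{x1,x2,x4}} {{x1,x5},{x1,x4,x5}} {{x2,x6},{x2,x3,x6}}
  W2345: {{x1,x2},{x1,x2,x4}} {{x2,x6},{x2,x3,x6}}
  W12345: {{x1,x2},{x1,x2,x4}} {{x2,x6},{x2,x3,x6}}
C dims 7,23,24,11; δ0: rk 6, SNF 1^6; δ1: rk 15, SNF 1^15; δ2: rk 9, SNF 1^9
Ȟ^0: (7−6)−0=1 ⇒ Z
Ȟ^1: (23−15)−6=2 ⇒ Z^2
Ȟ^2: (24−9)−15=0 ⇒ 0

Ȟ^0(U;F) ≅ Z; Ȟ^1(U;F) ≅ Z^2; Ȟ^2(U;F) ≅ 0


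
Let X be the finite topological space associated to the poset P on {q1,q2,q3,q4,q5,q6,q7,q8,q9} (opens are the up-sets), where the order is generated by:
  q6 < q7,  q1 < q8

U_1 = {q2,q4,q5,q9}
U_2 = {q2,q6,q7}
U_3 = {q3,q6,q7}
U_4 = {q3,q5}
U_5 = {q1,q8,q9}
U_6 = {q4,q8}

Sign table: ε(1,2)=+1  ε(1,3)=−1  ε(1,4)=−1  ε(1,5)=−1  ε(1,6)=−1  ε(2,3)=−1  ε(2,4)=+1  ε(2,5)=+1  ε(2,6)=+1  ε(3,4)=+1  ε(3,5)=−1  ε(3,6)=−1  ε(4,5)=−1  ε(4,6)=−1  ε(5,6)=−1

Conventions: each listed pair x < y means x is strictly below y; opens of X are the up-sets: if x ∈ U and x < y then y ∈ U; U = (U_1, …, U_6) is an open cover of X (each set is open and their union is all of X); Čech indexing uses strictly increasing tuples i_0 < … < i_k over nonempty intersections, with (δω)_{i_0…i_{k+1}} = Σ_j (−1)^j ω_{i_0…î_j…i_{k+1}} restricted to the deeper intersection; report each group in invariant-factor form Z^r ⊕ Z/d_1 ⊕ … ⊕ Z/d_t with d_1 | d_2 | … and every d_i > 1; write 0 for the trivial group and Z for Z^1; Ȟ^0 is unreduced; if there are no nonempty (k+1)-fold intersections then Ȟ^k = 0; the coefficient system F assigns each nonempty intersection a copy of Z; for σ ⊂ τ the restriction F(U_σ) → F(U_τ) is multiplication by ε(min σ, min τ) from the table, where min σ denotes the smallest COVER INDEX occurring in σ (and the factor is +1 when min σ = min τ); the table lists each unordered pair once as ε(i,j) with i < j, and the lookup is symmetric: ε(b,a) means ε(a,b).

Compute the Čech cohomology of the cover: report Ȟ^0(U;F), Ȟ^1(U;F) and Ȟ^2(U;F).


nerve simplices:
  U12={q2} U14={q5} U15={q9} U16={q4} U23={q6,q7} U34={q3} U56={q8}
C dims 6,7; δ0: rk 6, SNF 1^5·2
degree 0: 6−6−0 = 0 → Ȟ^0 ≅ 0
degree 1: 7−0−6 = 1 plus torsion [2] → Ȟ^1 ≅ Z ⊕ Z/2
degree 2: 0−0−0 = 0 → Ȟ^2 ≅ 0

Ȟ^0 ≅ 0, Ȟ^1 ≅ Z ⊕ Z/2 and Ȟ^2 ≅ 0


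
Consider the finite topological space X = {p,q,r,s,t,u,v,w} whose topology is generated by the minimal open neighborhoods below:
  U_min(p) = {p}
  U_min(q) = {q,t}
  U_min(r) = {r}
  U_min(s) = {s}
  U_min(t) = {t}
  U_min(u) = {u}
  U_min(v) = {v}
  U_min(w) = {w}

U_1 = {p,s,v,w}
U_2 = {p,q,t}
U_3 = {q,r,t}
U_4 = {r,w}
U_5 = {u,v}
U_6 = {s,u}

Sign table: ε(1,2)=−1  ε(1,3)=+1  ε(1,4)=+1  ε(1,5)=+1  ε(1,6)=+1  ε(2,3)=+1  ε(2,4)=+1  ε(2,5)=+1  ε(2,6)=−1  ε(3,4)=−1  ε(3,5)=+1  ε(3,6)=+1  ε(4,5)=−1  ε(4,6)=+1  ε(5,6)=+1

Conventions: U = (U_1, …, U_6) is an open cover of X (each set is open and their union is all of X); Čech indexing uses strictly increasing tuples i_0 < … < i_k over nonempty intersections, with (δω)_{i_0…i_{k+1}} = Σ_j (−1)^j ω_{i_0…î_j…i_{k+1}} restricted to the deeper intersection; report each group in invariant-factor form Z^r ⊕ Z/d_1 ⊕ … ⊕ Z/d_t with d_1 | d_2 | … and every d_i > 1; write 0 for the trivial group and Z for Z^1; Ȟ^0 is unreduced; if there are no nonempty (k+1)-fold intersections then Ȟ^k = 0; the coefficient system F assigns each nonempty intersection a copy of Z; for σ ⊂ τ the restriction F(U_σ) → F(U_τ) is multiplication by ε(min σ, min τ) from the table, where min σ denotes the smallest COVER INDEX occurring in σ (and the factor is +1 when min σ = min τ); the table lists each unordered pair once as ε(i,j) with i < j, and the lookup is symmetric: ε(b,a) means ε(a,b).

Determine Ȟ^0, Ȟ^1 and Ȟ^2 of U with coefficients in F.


Ȟ^0 ≅ Z,  Ȟ^1 ≅ Z^2,  Ȟ^2 ≅ 0

nonempty intersections:
  U12={p} U14={w} U15={v} U16={s} U23={q,t} U34={r} U56={u}
C dims 6,7; δ0: rk 5, SNF 1^5
Ȟ^0: (6−5)−0=1 ⇒ Z
Ȟ^1: (7−0)−5=2 ⇒ Z^2
Ȟ^2: (0−0)−0=0 ⇒ 0


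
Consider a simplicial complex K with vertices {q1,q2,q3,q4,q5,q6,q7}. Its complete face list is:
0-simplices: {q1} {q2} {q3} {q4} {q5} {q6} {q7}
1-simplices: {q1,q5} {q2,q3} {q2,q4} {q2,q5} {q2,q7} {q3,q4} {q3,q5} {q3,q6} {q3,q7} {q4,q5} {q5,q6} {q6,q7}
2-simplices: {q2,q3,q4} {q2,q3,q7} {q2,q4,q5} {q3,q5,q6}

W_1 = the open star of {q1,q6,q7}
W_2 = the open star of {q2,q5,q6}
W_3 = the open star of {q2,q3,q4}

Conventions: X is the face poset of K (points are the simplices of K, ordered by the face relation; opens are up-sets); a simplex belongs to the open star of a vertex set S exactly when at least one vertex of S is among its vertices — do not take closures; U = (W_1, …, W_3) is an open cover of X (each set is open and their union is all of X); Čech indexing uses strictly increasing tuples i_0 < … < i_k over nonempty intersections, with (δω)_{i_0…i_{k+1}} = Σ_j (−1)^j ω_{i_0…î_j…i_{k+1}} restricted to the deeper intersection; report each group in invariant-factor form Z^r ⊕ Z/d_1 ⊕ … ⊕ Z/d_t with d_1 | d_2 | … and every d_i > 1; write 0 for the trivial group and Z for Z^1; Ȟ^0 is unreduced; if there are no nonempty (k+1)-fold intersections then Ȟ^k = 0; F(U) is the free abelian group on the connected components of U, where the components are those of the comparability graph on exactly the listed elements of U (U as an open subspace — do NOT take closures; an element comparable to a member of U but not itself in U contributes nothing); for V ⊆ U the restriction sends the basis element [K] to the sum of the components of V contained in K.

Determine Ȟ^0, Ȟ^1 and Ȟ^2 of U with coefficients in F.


cover nerve:
  W1={{q1},{q6},{q7},{q1,q5},{q2,q7},{q3,q6},{q3,q7},{q5,q6},{q6,q7},{q2,q3,q7},{q3,q5,q6}} W2={{q2},{q5},{q6},{q1,q5},{q2,q3},{q2,q4},{q2,q5},{q2,q7},{q3,q5},{q3,q6},{q4,q5},{q5,q6},{q6,q7},{q2,q3,q4},{q2,q3,q7},{q2,q4,q5},{q3,q5,q6}} W3={{q2},{q3},{q4},{q2,q3},{q2,q4},{q2,q5},{q2,q7},{q3,q4},{q3,q5},{q3,q6},{q3,q7},{q4,q5},{q2,q3,q4},{q2,q3,q7},{q2,q4,q5},{q3,q5,q6}}
  W12={{q6},{q1,q5},{q2,q7},{q3,q6},{q5,q6},{q6,q7},{q2,q3,q7},{q3,q5,q6}} W13={{q2,q7},{q3,q6},{q3,q7},{q2,q3,q7},{q3,q5,q6}} W23={{q2},{q2,q3},{q2,q4},{q2,q5},{q2,q7},{q3,q5},{q3,q6},{q4,q5},{q2,q3,q4},{q2,q3,q7},{q2,q4,q5},{q3,q5,q6}}
  W123={{q2,q7},{q3,q6},{q2,q3,q7},{q3,q5,q6}}
components per intersection:
  W1: {{q1},{q1,q5}} {{q6},{q7},{q2,q7},{q3,q6},{q3,q7},{q5,q6},{q6,q7},{q2,q3,q7},{q3,q5,q6}}
  W2: {{q2},{q5},{q6},{q1,q5},{q2,q3},{q2,q4},{q2,q5},{q2,q7},{q3,q5},{q3,q6},{q4,q5},{q5,q6},{q6,q7},{q2,q3,q4},{q2,q3,q7},{q2,q4,q5},{q3,q5,q6}}
  W3: {{q2},{q3},{q4},{q2,q3},{q2,q4},{q2,q5},{q2,q7},{q3,q4},{q3,q5},{q3,q6},{q3,q7},{q4,q5},{q2,q3,q4},{q2,q3,q7},{q2,q4,q5},{q3,q5,q6}}
  W12: {{q6},{q3,q6},{q5,q6},{q6,q7},{q3,q5,q6}} {{q1,q5}} {{q2,q7},{q2,q3,q7}}
  W13: {{q2,q7},{q3,q7},{q2,q3,q7}} {{q3,q6},{q3,q5,q6}}
  W23: {{q2},{q2,q3},{q2,q4},{q2,q5},{q2,q7},{q4,q5},{q2,q3,q4},{q2,q3,q7},{q2,q4,q5}} {{q3,q5},{q3,q6},{q3,q5,q6}}
  W123: {{q2,q7},{q2,q3,q7}} {{q3,q6},{q3,q5,q6}}
C dims 4,7,2; δ0: rk 3, SNF 1^3; δ1: rk 2, SNF 1^2
Ȟ^0: (4−3)−0=1 ⇒ Z
Ȟ^1: (7−2)−3=2 ⇒ Z^2
Ȟ^2: (2−0)−2=0 ⇒ 0

Ȟ^0 = Z, Ȟ^1 = Z^2 and Ȟ^2 = 0


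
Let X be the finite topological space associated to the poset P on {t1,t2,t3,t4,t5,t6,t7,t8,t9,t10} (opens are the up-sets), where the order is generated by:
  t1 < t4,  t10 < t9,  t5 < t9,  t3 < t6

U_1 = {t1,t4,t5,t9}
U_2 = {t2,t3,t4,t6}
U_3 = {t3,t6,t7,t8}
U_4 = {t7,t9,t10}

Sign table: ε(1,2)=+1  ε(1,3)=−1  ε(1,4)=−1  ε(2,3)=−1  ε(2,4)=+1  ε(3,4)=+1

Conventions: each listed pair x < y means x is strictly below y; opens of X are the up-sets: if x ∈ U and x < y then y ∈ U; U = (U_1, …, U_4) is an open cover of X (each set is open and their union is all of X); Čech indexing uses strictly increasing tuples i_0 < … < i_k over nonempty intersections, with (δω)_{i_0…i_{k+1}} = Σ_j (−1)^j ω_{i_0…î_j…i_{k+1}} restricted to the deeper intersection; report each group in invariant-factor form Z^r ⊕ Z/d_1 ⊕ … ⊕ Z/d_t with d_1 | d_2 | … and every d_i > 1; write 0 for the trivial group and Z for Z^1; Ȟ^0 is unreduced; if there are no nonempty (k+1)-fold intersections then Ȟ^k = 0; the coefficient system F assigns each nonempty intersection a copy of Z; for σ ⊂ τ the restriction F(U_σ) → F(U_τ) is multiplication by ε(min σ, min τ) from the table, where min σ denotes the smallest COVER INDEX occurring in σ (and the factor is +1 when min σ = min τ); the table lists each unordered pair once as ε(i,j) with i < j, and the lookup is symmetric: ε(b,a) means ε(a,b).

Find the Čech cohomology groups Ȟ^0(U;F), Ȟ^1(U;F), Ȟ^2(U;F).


Ȟ^0 ≅ Z, Ȟ^1 ≅ Z and Ȟ^2 ≅ 0

cover nerve:
  U12={t4} U14={t9} U23={t3,t6} U34={t7}
C dims 4,4; δ0: rk 3, SNF 1^3
Ȟ^0: (4−3)−0=1 ⇒ Z
Ȟ^1: (4−0)−3=1 ⇒ Z
Ȟ^2: (0−0)−0=0 ⇒ 0


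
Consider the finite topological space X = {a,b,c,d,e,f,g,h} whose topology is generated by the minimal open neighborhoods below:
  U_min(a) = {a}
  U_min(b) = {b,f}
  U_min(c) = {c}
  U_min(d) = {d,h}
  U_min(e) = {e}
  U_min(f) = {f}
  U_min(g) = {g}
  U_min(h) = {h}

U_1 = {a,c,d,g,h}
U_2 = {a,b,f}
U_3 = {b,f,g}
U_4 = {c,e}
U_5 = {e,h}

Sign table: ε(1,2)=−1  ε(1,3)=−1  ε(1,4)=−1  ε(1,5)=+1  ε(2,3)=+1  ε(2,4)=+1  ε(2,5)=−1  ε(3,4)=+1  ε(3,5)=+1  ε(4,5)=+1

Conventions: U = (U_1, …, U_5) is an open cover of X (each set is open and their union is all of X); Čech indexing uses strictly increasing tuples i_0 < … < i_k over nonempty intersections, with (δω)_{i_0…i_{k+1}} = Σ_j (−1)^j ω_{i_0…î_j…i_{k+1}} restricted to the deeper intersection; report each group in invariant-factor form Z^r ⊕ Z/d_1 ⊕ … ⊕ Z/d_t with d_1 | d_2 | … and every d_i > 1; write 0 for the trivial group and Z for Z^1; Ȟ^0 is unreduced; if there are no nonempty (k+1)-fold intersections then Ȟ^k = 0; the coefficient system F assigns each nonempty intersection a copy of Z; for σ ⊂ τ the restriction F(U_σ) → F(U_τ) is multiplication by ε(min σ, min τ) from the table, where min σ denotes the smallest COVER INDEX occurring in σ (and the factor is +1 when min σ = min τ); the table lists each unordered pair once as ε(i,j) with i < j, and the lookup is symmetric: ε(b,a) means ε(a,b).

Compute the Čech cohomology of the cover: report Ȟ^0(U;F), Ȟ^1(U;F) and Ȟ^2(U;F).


Ȟ^0 = 0, Ȟ^1 = Z ⊕ Z/2 and Ȟ^2 = 0

nonempty intersections:
  U12={a} U13={g} U14={c} U15={h} U23={b,f} U45={e}
C dims 5,6; δ0: rk 5, SNF 1^4·2
Ȟ^0: (5−5)−0=0 ⇒ 0
Ȟ^1: (6−0)−5=1 plus torsion [2] ⇒ Z ⊕ Z/2
Ȟ^2: (0−0)−0=0 ⇒ 0


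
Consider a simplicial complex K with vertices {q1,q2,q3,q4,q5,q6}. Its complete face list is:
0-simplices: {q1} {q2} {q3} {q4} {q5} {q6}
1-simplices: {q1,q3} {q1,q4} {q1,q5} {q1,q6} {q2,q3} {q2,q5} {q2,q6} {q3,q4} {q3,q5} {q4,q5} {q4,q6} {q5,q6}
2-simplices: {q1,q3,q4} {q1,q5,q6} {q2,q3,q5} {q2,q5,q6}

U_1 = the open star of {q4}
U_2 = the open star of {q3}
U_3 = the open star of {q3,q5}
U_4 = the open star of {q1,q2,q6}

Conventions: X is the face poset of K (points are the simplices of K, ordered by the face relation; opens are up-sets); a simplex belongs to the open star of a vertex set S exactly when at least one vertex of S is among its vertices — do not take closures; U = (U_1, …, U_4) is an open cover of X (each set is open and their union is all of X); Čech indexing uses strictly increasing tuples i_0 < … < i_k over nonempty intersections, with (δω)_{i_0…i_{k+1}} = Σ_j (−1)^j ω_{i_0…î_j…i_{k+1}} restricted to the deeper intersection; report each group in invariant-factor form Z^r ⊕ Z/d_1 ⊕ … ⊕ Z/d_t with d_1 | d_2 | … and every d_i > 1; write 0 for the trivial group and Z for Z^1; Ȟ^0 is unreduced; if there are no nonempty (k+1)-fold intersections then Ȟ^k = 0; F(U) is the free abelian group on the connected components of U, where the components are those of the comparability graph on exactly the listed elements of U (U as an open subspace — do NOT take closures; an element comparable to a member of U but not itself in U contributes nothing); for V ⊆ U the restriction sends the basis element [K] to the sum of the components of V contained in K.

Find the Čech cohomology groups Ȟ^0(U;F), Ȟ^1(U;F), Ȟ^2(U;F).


nerve of the cover:
  U1={{q4},{q1,q4},{q3,q4},{q4,q5},{q4,q6},{q1,q3,q4}} U2={{q3},{q1,q3},{q2,q3},{q3,q4},{q3,q5},{q1,q3,q4},{q2,q3,q5}} U3={{q3},{q5},{q1,q3},{q1,q5},{q2,q3},{q2,q5},{q3,q4},{q3,q5},{q4,q5},{q5,q6},{q1,q3,q4},{q1,q5,q6},{q2,q3,q5},{q2,q5,q6}} U4={{q1},{q2},{q6},{q1,q3},{q1,q4},{q1,q5},{q1,q6},{q2,q3},{q2,q5},{q2,q6},{q4,q6},{q5,q6},{q1,q3,q4},{q1,q5,q6},{q2,q3,q5},{q2,q5,q6}}
  U12={{q3,q4},{q1,q3,q4}} U13={{q3,q4},{q4,q5},{q1,q3,q4}} U14={{q1,q4},{q4,q6},{q1,q3,q4}} U23={{q3},{q1,q3},{q2,q3},{q3,q4},{q3,q5},{q1,q3,q4},{q2,q3,q5}} U24={{q1,q3},{q2,q3},{q1,q3,q4},{q2,q3,q5}} U34={{q1,q3},{q1,q5},{q2,q3},{q2,q5},{q5,q6},{q1,q3,q4},{q1,q5,q6},{q2,q3,q5},{q2,q5,q6}}
  U123={{q3,q4},{q1,q3,q4}} U124={{q1,q3,q4}} U134={{q1,q3,q4}} U234={{q1,q3},{q2,q3},{q1,q3,q4},{q2,q3,q5}}
  U1234={{q1,q3,q4}}
components per intersection:
  U1: {{q4},{q1,q4},{q3,q4},{q4,q5},{q4,q6},{q1,q3,q4}}
  U2: {{q3},{q1,q3},{q2,q3},{q3,q4},{q3,q5},{q1,q3,q4},{q2,q3,q5}}
  U3: {{q3},{q5},{q1,q3},{q1,q5},{q2,q3},{q2,q5},{q3,q4},{q3,q5},{q4,q5},{q5,q6},{q1,q3,q4},{q1,q5,q6},{q2,q3,q5},{q2,q5,q6}}
  U4: {{q1},{q2},{q6},{q1,q3},{q1,q4},{q1,q5},{q1,q6},{q2,q3},{q2,q5},{q2,q6},{q4,q6},{q5,q6},{q1,q3,q4},{q1,q5,q6},{q2,q3,q5},{q2,q5,q6}}
  U12: {{q3,q4},{q1,q3,q4}}
  U13: {{q3,q4},{q1,q3,q4}} {{q4,q5}}
  U14: {{q1,q4},{q1,q3,q4}} {{q4,q6}}
  U23: {{q3},{q1,q3},{q2,q3},{q3,q4},{q3,q5},{q1,q3,q4},{q2,q3,q5}}
  U24: {{q1,q3},{q1,q3,q4}} {{q2,q3},{q2,q3,q5}}
  U34: {{q1,q3},{q1,q3,q4}} {{q1,q5},{q2,q3},{q2,q5},{q5,q6},{q1,q5,q6},{q2,q3,q5},{q2,q5,q6}}
  U123: {{q3,q4},{q1,q3,q4}}
  U124: {{q1,q3,q4}}
  U134: {{q1,q3,q4}}
  U234: {{q1,q3},{q1,q3,q4}} {{q2,q3},{q2,q3,q5}}
  U1234: {{q1,q3,q4}}
C dims 4,10,5,1; δ0: rk 3, SNF 1^3; δ1: rk 4, SNF 1^4; δ2: rk 1, SNF 1^1
Ȟ^0 = (4 − 3) − 0 = 1, so Ȟ^0 ≅ Z
Ȟ^1 = (10 − 4) − 3 = 3, so Ȟ^1 ≅ Z^3
Ȟ^2 = (5 − 1) − 4 = 0, so Ȟ^2 ≅ 0

Ȟ^0 ≅ Z; Ȟ^1 ≅ Z^3; Ȟ^2 ≅ 0


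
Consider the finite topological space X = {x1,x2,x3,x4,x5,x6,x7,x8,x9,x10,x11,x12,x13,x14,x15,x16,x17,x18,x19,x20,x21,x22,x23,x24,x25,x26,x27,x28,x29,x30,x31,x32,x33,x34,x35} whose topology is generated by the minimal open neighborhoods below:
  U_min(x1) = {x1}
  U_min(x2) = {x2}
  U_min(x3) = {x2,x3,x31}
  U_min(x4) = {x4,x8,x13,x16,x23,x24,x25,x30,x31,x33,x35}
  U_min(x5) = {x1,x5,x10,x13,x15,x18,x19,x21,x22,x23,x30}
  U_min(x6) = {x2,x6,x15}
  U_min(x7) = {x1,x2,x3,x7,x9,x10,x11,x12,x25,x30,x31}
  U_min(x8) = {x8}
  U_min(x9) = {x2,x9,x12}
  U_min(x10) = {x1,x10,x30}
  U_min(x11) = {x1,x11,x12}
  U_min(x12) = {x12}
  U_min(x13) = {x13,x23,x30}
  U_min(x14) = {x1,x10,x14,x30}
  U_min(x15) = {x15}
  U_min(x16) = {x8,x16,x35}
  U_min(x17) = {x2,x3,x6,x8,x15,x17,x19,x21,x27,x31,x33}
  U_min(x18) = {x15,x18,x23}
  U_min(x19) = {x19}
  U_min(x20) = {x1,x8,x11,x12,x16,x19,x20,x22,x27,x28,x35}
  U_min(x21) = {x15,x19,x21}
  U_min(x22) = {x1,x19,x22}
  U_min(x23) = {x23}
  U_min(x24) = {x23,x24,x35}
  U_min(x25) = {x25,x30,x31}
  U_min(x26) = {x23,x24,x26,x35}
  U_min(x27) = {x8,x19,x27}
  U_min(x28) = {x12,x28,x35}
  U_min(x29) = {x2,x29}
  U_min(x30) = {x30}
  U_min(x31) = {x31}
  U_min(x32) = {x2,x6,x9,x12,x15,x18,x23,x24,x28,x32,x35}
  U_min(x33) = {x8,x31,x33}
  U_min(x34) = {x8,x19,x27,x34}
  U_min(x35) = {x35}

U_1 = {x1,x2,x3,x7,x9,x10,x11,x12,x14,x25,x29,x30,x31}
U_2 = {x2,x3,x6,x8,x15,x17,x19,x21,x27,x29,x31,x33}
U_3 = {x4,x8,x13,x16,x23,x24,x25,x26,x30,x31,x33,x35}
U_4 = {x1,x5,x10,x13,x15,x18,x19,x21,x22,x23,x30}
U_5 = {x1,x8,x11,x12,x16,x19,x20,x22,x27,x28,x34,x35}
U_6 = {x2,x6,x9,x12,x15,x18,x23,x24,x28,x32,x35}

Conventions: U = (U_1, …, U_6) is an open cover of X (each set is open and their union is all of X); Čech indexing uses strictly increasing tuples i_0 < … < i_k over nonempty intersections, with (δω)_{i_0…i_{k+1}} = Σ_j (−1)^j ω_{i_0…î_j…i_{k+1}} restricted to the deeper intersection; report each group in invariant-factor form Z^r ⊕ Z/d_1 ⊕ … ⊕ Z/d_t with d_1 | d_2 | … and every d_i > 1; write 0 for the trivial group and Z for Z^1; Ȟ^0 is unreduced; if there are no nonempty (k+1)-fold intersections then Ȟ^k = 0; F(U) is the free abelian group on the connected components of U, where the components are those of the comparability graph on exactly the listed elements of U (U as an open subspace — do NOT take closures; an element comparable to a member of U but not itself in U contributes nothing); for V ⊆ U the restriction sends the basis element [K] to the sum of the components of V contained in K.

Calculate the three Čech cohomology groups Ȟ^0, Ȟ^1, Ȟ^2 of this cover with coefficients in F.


Ȟ^0(U;F) ≅ Z,  Ȟ^1(U;F) ≅ 0,  Ȟ^2(U;F) ≅ Z/2

nerve of the cover:
  U12={x2,x3,x29,x31} U13={x25,x30,x31} U14={x1,x10,x30} U15={x1,x11,x12} U16={x2,x9,x12} U23={x8,x31,x33} U24={x15,x19,x21} U25={x8,x19,x27} U26={x2,x6,x15} U34={x13,x23,x30} U35={x8,x16,x35} U36={x23,x24,x35} U45={x1,x19,x22} U46={x15,x18,x23} U56={x12,x28,x35}
  U123={x31} U126={x2} U134={x30} U145={x1} U156={x12} U235={x8} U245={x19} U246={x15} U346={x23} U356={x35}
components per intersection:
  U1: {x1,x2,x3,x7,x9,x10,x11,x12,x14,x25,x29,x30,x31}
  U2: {x2,x3,x6,x8,x15,x17,x19,x21,x27,x29,x31,x33}
  U3: {x4,x8,x13,x16,x23,x24,x25,x26,x30,x31,x33,x35}
  U4: {x1,x5,x10,x13,x15,x18,x19,x21,x22,x23,x30}
  U5: {x1,x8,x11,x12,x16,x19,x20,x22,x27,x28,x34,x35}
  U6: {x2,x6,x9,x12,x15,x18,x23,x24,x28,x32,x35}
  U12: {x2,x3,x29,x31}
  U13: {x25,x30,x31}
  U14: {x1,x10,x30}
  U15: {x1,x11,x12}
  U16: {x2,x9,x12}
  U23: {x8,x31,x33}
  U24: {x15,x19,x21}
  U25: {x8,x19,x27}
  U26: {x2,x6,x15}
  U34: {x13,x23,x30}
  U35: {x8,x16,x35}
  U36: {x23,x24,x35}
  U45: {x1,x19,x22}
  U46: {x15,x18,x23}
  U56: {x12,x28,x35}
  U123: {x31}
  U126: {x2}
  U134: {x30}
  U145: {x1}
  U156: {x12}
  U235: {x8}
  U245: {x19}
  U246: {x15}
  U346: {x23}
  U356: {x35}
C dims 6,15,10; δ0: rk 5, SNF 1^5; δ1: rk 10, SNF 1^9·2
Ȟ^0 = (6 − 5) − 0 = 1, so Ȟ^0 ≅ Z
Ȟ^1 = (15 − 10) − 5 = 0, so Ȟ^1 ≅ 0
Ȟ^2 = (10 − 0) − 10 = 0 plus torsion [2], so Ȟ^2 ≅ Z/2
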